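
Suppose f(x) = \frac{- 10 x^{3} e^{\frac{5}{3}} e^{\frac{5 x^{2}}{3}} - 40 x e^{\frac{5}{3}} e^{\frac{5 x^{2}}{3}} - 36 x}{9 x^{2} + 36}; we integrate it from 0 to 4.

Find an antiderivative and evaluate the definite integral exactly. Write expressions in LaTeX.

Antiderivative: F(x) = - \frac{e^{\frac{5}{3}} e^{\frac{5 x^{2}}{3}} + 6 \log{\left(\frac{x^{2}}{2} + 2 \right)}}{3}; value = - \frac{e^{\frac{85}{3}}}{3} - 2 \log{\left(10 \right)} + 2 \log{\left(2 \right)} + \frac{e^{\frac{5}{3}}}{3}

Differentiate the proposed F(x) back; it has to land on f(x) exactly.
F(x) = - \frac{e^{\frac{5}{3}} e^{\frac{5 x^{2}}{3}} + 6 \log{\left(\frac{x^{2}}{2} + 2 \right)}}{3} is an antiderivative of f.
Check: d/dx[- \frac{e^{\frac{5}{3}} e^{\frac{5 x^{2}}{3}} + 6 \log{\left(\frac{x^{2}}{2} + 2 \right)}}{3}] = \frac{- 10 x^{3} e^{\frac{5}{3}} e^{\frac{5 x^{2}}{3}} - 40 x e^{\frac{5}{3}} e^{\frac{5 x^{2}}{3}} - 36 x}{9 x^{2} + 36} = f(x).
F(4) = - \frac{e^{\frac{85}{3}}}{3} - 2 \log{\left(10 \right)}; F(0) = - \frac{e^{\frac{5}{3}}}{3} - 2 \log{\left(2 \right)}.
Integral = F(4) - F(0) = - \frac{e^{\frac{85}{3}}}{3} - 2 \log{\left(10 \right)} + 2 \log{\left(2 \right)} + \frac{e^{\frac{5}{3}}}{3}.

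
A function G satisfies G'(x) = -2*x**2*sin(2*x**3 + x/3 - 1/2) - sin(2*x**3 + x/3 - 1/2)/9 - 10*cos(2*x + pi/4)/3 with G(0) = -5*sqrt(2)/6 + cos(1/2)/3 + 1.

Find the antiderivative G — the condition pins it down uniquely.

G(x) = (-5*sin(2*x + pi/4) + cos(2*x**3 + x/3 - 1/2) + 3)/3

Integrate term by term and add the pieces.
A general antiderivative is -5*sin(2*x + pi/4)/3 + cos(2*x**3 + x/3 - 1/2)/3 + C.
The condition gives C = -5*sqrt(2)/6 + cos(1/2)/3 + 1 - (-5*sqrt(2)/6 + cos(1/2)/3) = 1.
So G(x) = (-5*sin(2*x + pi/4) + cos(2*x**3 + x/3 - 1/2) + 3)/3.
Check: d/dx[(-5*sin(2*x + pi/4) + cos(2*x**3 + x/3 - 1/2) + 3)/3] = -2*x**2*sin(2*x**3 + x/3 - 1/2) - sin(2*x**3 + x/3 - 1/2)/9 - 10*cos(2*x + pi/4)/3 = G'(x).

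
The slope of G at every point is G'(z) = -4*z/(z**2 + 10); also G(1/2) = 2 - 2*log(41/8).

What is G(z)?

The substitution u = z**2/2 + 5 works: G'(z) is exactly (dG/du)*(du/dz) for that inner function.
A general antiderivative is -2*log(z**2/2 + 5) + C.
The condition gives C = 2 - 2*log(41/8) - (-2*log(41/8)) = 2.
So G(z) = 2 - 2*log(z**2/2 + 5).
Check: d/dz[2 - 2*log(z**2/2 + 5)] = -4*z/(z**2 + 10) = G'(z).

G(z) = 2 - 2*log(z**2/2 + 5)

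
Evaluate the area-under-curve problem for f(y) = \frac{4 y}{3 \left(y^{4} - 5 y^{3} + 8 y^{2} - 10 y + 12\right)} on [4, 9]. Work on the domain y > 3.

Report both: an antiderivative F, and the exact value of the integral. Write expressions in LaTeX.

Antiderivative: F(y) = \frac{2 \left(18 \log{\left(y - 3 \right)} - 22 \log{\left(y - 2 \right)} + 2 \log{\left(y^{2} + 2 \right)} - 5 \sqrt{2} \operatorname{atan}{\left(\frac{\sqrt{2} y}{2} \right)}\right)}{99}; value = - \frac{4 \log{\left(7 \right)}}{9} - \frac{10 \sqrt{2} \operatorname{atan}{\left(\frac{9 \sqrt{2}}{2} \right)}}{99} - \frac{4 \log{\left(18 \right)}}{99} + \frac{10 \sqrt{2} \operatorname{atan}{\left(2 \sqrt{2} \right)}}{99} + \frac{4 \log{\left(83 \right)}}{99} + \frac{4 \log{\left(2 \right)}}{9} + \frac{4 \log{\left(6 \right)}}{11}

Factor the denominator (3 \left(y - 3\right) \left(y - 2\right) \left(y^{2} + 2\right)) and decompose: f = \frac{4 \left(2 y - 5\right)}{99 \left(y^{2} + 2\right)} - \frac{4}{9 \left(y - 2\right)} + \frac{4}{11 \left(y - 3\right)}; each piece integrates to a log, atan, or power term.
F(y) = \frac{2 \left(18 \log{\left(y - 3 \right)} - 22 \log{\left(y - 2 \right)} + 2 \log{\left(y^{2} + 2 \right)} - 5 \sqrt{2} \operatorname{atan}{\left(\frac{\sqrt{2} y}{2} \right)}\right)}{99} is an antiderivative of f.
Check: d/dy[\frac{2 \left(18 \log{\left(y - 3 \right)} - 22 \log{\left(y - 2 \right)} + 2 \log{\left(y^{2} + 2 \right)} - 5 \sqrt{2} \operatorname{atan}{\left(\frac{\sqrt{2} y}{2} \right)}\right)}{99}] = \frac{4 y}{3 y^{4} - 15 y^{3} + 24 y^{2} - 30 y + 36}, which equals f(y).
F(9) = - \frac{4 \log{\left(7 \right)}}{9} - \frac{10 \sqrt{2} \operatorname{atan}{\left(\frac{9 \sqrt{2}}{2} \right)}}{99} + \frac{4 \log{\left(83 \right)}}{99} + \frac{4 \log{\left(6 \right)}}{11}; F(4) = - \frac{4 \log{\left(2 \right)}}{9} - \frac{10 \sqrt{2} \operatorname{atan}{\left(2 \sqrt{2} \right)}}{99} + \frac{4 \log{\left(18 \right)}}{99}.
Integral = F(9) - F(4) = - \frac{4 \log{\left(7 \right)}}{9} - \frac{10 \sqrt{2} \operatorname{atan}{\left(\frac{9 \sqrt{2}}{2} \right)}}{99} - \frac{4 \log{\left(18 \right)}}{99} + \frac{10 \sqrt{2} \operatorname{atan}{\left(2 \sqrt{2} \right)}}{99} + \frac{4 \log{\left(83 \right)}}{99} + \frac{4 \log{\left(2 \right)}}{9} + \frac{4 \log{\left(6 \right)}}{11}.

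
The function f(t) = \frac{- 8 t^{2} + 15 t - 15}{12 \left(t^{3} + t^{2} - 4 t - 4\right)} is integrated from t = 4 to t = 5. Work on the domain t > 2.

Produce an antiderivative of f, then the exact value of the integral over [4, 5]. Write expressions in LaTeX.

Antiderivative: F(t) = \frac{- 17 \log{\left(t - 2 \right)} + 152 \log{\left(t + 1 \right)} - 231 \log{\left(t + 2 \right)}}{144}; value = - \frac{77 \log{\left(7 \right)}}{48} - \frac{19 \log{\left(5 \right)}}{18} - \frac{17 \log{\left(3 \right)}}{144} + \frac{17 \log{\left(2 \right)}}{144} + \frac{383 \log{\left(6 \right)}}{144}

Factor the denominator (12 \left(t - 2\right) \left(t + 1\right) \left(t + 2\right)) and decompose: f = - \frac{77}{48 \left(t + 2\right)} + \frac{19}{18 \left(t + 1\right)} - \frac{17}{144 \left(t - 2\right)}; each piece integrates to a log, atan, or power term.
F(t) = \frac{- 17 \log{\left(t - 2 \right)} + 152 \log{\left(t + 1 \right)} - 231 \log{\left(t + 2 \right)}}{144} is an antiderivative of f.
Check: d/dt[\frac{- 17 \log{\left(t - 2 \right)} + 152 \log{\left(t + 1 \right)} - 231 \log{\left(t + 2 \right)}}{144}] = \frac{- 8 t^{2} + 15 t - 15}{12 t^{3} + 12 t^{2} - 48 t - 48}, which equals f(t).
F(5) = - \frac{77 \log{\left(7 \right)}}{48} - \frac{17 \log{\left(3 \right)}}{144} + \frac{19 \log{\left(6 \right)}}{18}; F(4) = - \frac{77 \log{\left(6 \right)}}{48} - \frac{17 \log{\left(2 \right)}}{144} + \frac{19 \log{\left(5 \right)}}{18}.
Integral = F(5) - F(4) = - \frac{77 \log{\left(7 \right)}}{48} - \frac{19 \log{\left(5 \right)}}{18} - \frac{17 \log{\left(3 \right)}}{144} + \frac{17 \log{\left(2 \right)}}{144} + \frac{383 \log{\left(6 \right)}}{144}.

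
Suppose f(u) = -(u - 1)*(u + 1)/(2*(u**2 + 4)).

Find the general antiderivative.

An antiderivative F(u) passes only if d/du[F] lands on f(u) exactly.
Check: d/du[-u/2 + 5*atan(u/2)/4] = (1 - u**2)/(2*u**2 + 8), which equals f(u).

F(u) = -u/2 + 5*atan(u/2)/4 + C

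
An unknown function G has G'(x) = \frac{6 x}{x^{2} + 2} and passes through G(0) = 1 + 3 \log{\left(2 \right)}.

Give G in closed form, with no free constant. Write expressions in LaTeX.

G'(x) matches the chain-rule pattern g'(h)*h' with inner function h(x) = x^{2} + 2; substituting u = h(x) collapses the integral.
A general antiderivative is 3 \log{\left(x^{2} + 2 \right)} + C.
The condition gives C = 1 + 3 \log{\left(2 \right)} - (3 \log{\left(2 \right)}) = 1.
So G(x) = 3 \log{\left(x^{2} + 2 \right)} + 1.
Check: d/dx[3 \log{\left(x^{2} + 2 \right)} + 1] = \frac{6 x}{x^{2} + 2} = G'(x).

G(x) = 3 \log{\left(x^{2} + 2 \right)} + 1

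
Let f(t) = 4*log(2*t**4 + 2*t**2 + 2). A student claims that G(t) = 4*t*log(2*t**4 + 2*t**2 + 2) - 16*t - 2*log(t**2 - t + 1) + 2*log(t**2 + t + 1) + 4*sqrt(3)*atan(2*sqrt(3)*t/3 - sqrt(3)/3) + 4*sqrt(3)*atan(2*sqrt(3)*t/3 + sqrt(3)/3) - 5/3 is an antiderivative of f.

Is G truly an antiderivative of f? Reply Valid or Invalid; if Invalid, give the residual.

d/dt[G] = 4*log(t**4 + t**2 + 1) + 4*log(2)
This equals f(t) exactly, so the claim holds.

Valid. The derivative of G reproduces f.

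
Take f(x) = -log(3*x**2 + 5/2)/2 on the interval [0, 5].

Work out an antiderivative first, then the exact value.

Differentiate the proposed F(x) back; it has to land on f(x) exactly.
F(x) = (-3*x*log(3*x**2 + 5/2) + 6*x - sqrt(30)*atan(sqrt(30)*x/5))/6 is an antiderivative of f.
Check: d/dx[(-3*x*log(3*x**2 + 5/2) + 6*x - sqrt(30)*atan(sqrt(30)*x/5))/6] = -log(3*x**2 + 5/2)/2 = f(x).
F(5) = -5*log(155/2)/2 - sqrt(30)*atan(sqrt(30))/6 + 5; F(0) = 0.
Integral = F(5) - F(0) = -5*log(155/2)/2 - sqrt(30)*atan(sqrt(30))/6 + 5.

Antiderivative: F(x) = (-3*x*log(3*x**2 + 5/2) + 6*x - sqrt(30)*atan(sqrt(30)*x/5))/6; value = -5*log(155/2)/2 - sqrt(30)*atan(sqrt(30))/6 + 5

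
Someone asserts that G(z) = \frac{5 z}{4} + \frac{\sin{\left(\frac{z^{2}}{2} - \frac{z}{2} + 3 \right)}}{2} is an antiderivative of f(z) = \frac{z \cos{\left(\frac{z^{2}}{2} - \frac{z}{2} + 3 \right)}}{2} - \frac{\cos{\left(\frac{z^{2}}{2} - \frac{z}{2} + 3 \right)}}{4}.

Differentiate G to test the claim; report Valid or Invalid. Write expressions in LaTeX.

d/dz[G] = \frac{z \cos{\left(\frac{z^{2}}{2} - \frac{z}{2} + 3 \right)}}{2} - \frac{\cos{\left(\frac{z^{2}}{2} - \frac{z}{2} + 3 \right)}}{4} + \frac{5}{4}
d/dz[G] - f(z) = \frac{5}{4} != 0.

Invalid: d/dz[G] - f = \frac{5}{4}, which is not 0.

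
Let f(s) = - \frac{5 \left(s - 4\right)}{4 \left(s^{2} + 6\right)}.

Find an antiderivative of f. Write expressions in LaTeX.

Differentiate the proposed F(s) back; it has to land on f(s) exactly.
Check: d/ds[- \frac{5 \log{\left(s^{2} + 6 \right)}}{8} + \frac{5 \sqrt{6} \operatorname{atan}{\left(\frac{\sqrt{6} s}{6} \right)}}{6}] = \frac{20 - 5 s}{4 s^{2} + 24}, which equals f(s).

An antiderivative is F(s) = - \frac{5 \log{\left(s^{2} + 6 \right)}}{8} + \frac{5 \sqrt{6} \operatorname{atan}{\left(\frac{\sqrt{6} s}{6} \right)}}{6}.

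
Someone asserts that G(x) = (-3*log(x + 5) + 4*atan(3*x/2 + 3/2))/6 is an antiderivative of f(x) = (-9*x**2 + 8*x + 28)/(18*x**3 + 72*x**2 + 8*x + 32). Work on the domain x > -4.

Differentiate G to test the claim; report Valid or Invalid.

Invalid: d/dx[G] - f = (81*x**4 + 18*x**3 - 1215*x**2 - 3456*x - 1388)/(162*x**6 + 1782*x**5 + 6462*x**4 + 9378*x**3 + 7520*x**2 + 3816*x + 2080), which is not 0.

d/dx[G] = (-9*x**2 - 10*x + 27)/(18*x**3 + 126*x**2 + 206*x + 130)
d/dx[G] - f(x) = (81*x**4 + 18*x**3 - 1215*x**2 - 3456*x - 1388)/(162*x**6 + 1782*x**5 + 6462*x**4 + 9378*x**3 + 7520*x**2 + 3816*x + 2080) != 0.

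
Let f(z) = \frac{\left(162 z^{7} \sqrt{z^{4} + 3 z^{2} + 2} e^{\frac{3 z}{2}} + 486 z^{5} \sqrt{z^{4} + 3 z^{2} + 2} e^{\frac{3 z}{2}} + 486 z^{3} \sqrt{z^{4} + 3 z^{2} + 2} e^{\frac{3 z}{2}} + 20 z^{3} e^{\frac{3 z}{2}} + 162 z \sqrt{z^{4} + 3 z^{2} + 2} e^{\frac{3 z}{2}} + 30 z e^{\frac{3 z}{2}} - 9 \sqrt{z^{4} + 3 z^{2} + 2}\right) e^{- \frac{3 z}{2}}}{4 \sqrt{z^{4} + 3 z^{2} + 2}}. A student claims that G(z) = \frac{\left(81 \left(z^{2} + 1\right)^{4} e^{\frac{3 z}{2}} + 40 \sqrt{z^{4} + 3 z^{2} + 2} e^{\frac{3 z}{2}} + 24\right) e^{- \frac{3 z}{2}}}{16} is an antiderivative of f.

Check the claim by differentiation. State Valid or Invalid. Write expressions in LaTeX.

Valid - the claim checks out under differentiation.

d/dz[G] = \frac{\left(162 z^{7} \sqrt{z^{4} + 3 z^{2} + 2} e^{\frac{3 z}{2}} + 486 z^{5} \sqrt{z^{4} + 3 z^{2} + 2} e^{\frac{3 z}{2}} + 486 z^{3} \sqrt{z^{4} + 3 z^{2} + 2} e^{\frac{3 z}{2}} + 20 z^{3} e^{\frac{3 z}{2}} + 162 z \sqrt{z^{4} + 3 z^{2} + 2} e^{\frac{3 z}{2}} + 30 z e^{\frac{3 z}{2}} - 9 \sqrt{z^{4} + 3 z^{2} + 2}\right) e^{- \frac{3 z}{2}}}{4 \sqrt{z^{4} + 3 z^{2} + 2}}
This equals f(z) exactly, so the claim holds.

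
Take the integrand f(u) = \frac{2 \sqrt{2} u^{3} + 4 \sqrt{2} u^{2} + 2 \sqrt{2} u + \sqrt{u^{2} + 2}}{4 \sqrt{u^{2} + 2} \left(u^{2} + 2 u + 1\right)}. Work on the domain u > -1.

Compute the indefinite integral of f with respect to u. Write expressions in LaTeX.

Recover f(u) by differentiating a candidate F(u); any mismatch rules it out.
Check: d/du[\frac{4 u \sqrt{u^{2} + 2} + 4 \sqrt{u^{2} + 2} - \sqrt{2}}{4 \sqrt{2} u + 4 \sqrt{2}}] = \frac{2 \sqrt{2} u^{3} + 4 \sqrt{2} u^{2} + 2 \sqrt{2} u + \sqrt{u^{2} + 2}}{4 u^{2} \sqrt{u^{2} + 2} + 8 u \sqrt{u^{2} + 2} + 4 \sqrt{u^{2} + 2}}, which equals f(u).

F(u) = \frac{4 u \sqrt{u^{2} + 2} + 4 \sqrt{u^{2} + 2} - \sqrt{2}}{4 \sqrt{2} u + 4 \sqrt{2}} + C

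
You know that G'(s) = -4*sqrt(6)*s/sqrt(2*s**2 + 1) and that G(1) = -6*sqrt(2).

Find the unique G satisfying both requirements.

G(s) = -2*sqrt(6)*sqrt(2*s**2 + 1)

G'(s) matches the chain-rule pattern g'(h)*h' with inner function h(s) = 3*s**2 + 3/2; substituting u = h(s) collapses the integral.
A general antiderivative is -4*sqrt(3*s**2 + 3/2) + C.
The condition gives C = -6*sqrt(2) - (-6*sqrt(2)) = 0.
So G(s) = -2*sqrt(6)*sqrt(2*s**2 + 1).
Check: d/ds[-2*sqrt(6)*sqrt(2*s**2 + 1)] = -4*sqrt(6)*s/sqrt(2*s**2 + 1) = G'(s).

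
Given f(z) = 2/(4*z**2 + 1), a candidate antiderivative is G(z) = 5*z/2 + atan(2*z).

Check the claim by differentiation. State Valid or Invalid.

d/dz[G] = (20*z**2 + 9)/(8*z**2 + 2)
d/dz[G] - f(z) = 5/2 != 0.

Invalid: d/dz[G] - f = 5/2, which is not 0.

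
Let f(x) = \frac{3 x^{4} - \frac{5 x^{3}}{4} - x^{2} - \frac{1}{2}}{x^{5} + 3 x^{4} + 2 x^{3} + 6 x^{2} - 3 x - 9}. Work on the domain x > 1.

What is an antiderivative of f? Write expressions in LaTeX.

Factor the denominator (4 \left(x - 1\right) \left(x + 1\right) \left(x + 3\right) \left(x^{2} + 3\right)) and decompose: f = \frac{73 x - 399}{192 \left(x^{2} + 3\right)} + \frac{1069}{384 \left(x + 3\right)} - \frac{11}{64 \left(x + 1\right)} + \frac{1}{128 \left(x - 1\right)}; each piece integrates to a log, atan, or power term.
Check: d/dx[\frac{3 \log{\left(x - 1 \right)} - 66 \log{\left(x + 1 \right)} + 1069 \log{\left(x + 3 \right)} + 73 \log{\left(x^{2} + 3 \right)} - 266 \sqrt{3} \operatorname{atan}{\left(\frac{\sqrt{3} x}{3} \right)}}{384}] = \frac{12 x^{4} - 5 x^{3} - 4 x^{2} - 2}{4 x^{5} + 12 x^{4} + 8 x^{3} + 24 x^{2} - 12 x - 36}, which equals f(x).

An antiderivative is F(x) = \frac{3 \log{\left(x - 1 \right)} - 66 \log{\left(x + 1 \right)} + 1069 \log{\left(x + 3 \right)} + 73 \log{\left(x^{2} + 3 \right)} - 266 \sqrt{3} \operatorname{atan}{\left(\frac{\sqrt{3} x}{3} \right)}}{384}.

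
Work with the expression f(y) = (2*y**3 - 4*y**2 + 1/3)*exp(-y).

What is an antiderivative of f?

An antiderivative is F(y) = (-6*y**3 - 6*y**2 - 12*y - 13)*exp(-y)/3.

Recognize the product-rule pattern: f = u'v + uv' with u = -2*y**3 - 2*y**2 - 4*y - 13/3, v = exp(-y), so integration by parts undoes it.
Check: d/dy[(-6*y**3 - 6*y**2 - 12*y - 13)*exp(-y)/3] = (6*y**3 - 12*y**2 + 1)*exp(-y)/3, which equals f(y).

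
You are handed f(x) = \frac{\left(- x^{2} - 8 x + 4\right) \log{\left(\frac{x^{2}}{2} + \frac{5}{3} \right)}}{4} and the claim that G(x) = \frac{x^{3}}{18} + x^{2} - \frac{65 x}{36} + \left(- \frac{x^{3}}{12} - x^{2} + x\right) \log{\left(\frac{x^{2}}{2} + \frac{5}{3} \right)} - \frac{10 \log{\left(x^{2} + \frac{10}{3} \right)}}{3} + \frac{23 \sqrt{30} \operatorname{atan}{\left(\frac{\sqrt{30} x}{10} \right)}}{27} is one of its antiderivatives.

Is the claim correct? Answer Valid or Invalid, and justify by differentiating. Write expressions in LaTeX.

d/dx[G] = - \frac{x^{2} \log{\left(3 x^{2} + 10 \right)}}{4} + \frac{x^{2} \log{\left(6 \right)}}{4} - 2 x \log{\left(3 x^{2} + 10 \right)} + 2 x \log{\left(6 \right)} + \log{\left(3 x^{2} + 10 \right)} - \log{\left(6 \right)} + \frac{3}{4}
d/dx[G] - f(x) = \frac{3}{4} != 0.

Invalid: d/dx[G] - f = \frac{3}{4}, which is not 0.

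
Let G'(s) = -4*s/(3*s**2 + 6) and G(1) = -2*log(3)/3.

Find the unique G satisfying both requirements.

G(s) = -2*log(s**2 + 2)/3

G'(s) matches the chain-rule pattern g'(h)*h' with inner function h(s) = s**2 + 2; substituting u = h(s) collapses the integral.
A general antiderivative is -2*log(s**2 + 2)/3 + C.
The condition gives C = -2*log(3)/3 - (-2*log(3)/3) = 0.
So G(s) = -2*log(s**2 + 2)/3.
Check: d/ds[-2*log(s**2 + 2)/3] = -4*s/(3*s**2 + 6) = G'(s).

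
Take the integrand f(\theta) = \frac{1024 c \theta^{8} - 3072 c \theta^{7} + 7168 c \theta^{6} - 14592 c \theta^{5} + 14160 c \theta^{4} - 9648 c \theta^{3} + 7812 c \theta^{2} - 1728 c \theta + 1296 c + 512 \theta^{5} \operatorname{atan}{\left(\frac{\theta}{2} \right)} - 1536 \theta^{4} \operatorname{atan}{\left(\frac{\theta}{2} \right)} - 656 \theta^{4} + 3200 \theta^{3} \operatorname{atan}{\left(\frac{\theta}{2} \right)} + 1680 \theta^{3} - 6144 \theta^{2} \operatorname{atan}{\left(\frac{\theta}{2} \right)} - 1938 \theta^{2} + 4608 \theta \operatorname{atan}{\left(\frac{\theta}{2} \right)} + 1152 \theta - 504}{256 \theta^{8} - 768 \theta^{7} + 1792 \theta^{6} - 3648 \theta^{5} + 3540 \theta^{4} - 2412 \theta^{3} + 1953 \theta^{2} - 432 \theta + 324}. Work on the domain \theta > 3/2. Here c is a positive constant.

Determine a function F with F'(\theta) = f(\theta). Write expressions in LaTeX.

An antiderivative is F(\theta) = 4 c \theta + \frac{- 4 \operatorname{atan}{\left(\frac{\theta}{2} \right)} + \frac{3}{2 \left(2 \theta - 3\right)}}{4 \theta^{2} + \frac{3}{2}}.

Since d/d\theta undoes antidifferentiation here, F'(\theta) = f(\theta) is required of F(\theta).
Check: d/d\theta[4 c \theta + \frac{- 4 \operatorname{atan}{\left(\frac{\theta}{2} \right)} + \frac{3}{2 \left(2 \theta - 3\right)}}{4 \theta^{2} + \frac{3}{2}}] = \frac{1024 c \theta^{8} - 3072 c \theta^{7} + 7168 c \theta^{6} - 14592 c \theta^{5} + 14160 c \theta^{4} - 9648 c \theta^{3} + 7812 c \theta^{2} - 1728 c \theta + 1296 c + 512 \theta^{5} \operatorname{atan}{\left(\frac{\theta}{2} \right)} - 1536 \theta^{4} \operatorname{atan}{\left(\frac{\theta}{2} \right)} - 656 \theta^{4} + 3200 \theta^{3} \operatorname{atan}{\left(\frac{\theta}{2} \right)} + 1680 \theta^{3} - 6144 \theta^{2} \operatorname{atan}{\left(\frac{\theta}{2} \right)} - 1938 \theta^{2} + 4608 \theta \operatorname{atan}{\left(\frac{\theta}{2} \right)} + 1152 \theta - 504}{256 \theta^{8} - 768 \theta^{7} + 1792 \theta^{6} - 3648 \theta^{5} + 3540 \theta^{4} - 2412 \theta^{3} + 1953 \theta^{2} - 432 \theta + 324} = f(\theta).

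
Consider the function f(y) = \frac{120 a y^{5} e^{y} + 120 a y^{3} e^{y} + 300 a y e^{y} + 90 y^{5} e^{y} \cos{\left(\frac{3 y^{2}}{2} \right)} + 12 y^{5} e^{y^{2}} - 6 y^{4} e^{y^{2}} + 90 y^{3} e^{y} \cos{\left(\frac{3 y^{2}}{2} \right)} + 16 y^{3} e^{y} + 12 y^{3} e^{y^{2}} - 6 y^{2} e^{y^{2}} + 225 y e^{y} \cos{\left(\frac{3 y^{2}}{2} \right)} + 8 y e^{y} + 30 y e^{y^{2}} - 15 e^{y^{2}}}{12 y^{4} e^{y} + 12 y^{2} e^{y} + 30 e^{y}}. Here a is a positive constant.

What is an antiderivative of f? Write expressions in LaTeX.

An antiderivative is F(y) = 5 a y^{2} + \frac{\log{\left(y^{4} + y^{2} + \frac{5}{2} \right)}}{3} + \frac{5 \sin{\left(\frac{3 y^{2}}{2} \right)}}{2} + \frac{e^{- y} e^{y^{2}}}{2}.

Since d/dy undoes antidifferentiation here, F'(y) = f(y) is required of F(y).
Check: d/dy[5 a y^{2} + \frac{\log{\left(y^{4} + y^{2} + \frac{5}{2} \right)}}{3} + \frac{5 \sin{\left(\frac{3 y^{2}}{2} \right)}}{2} + \frac{e^{- y} e^{y^{2}}}{2}] = \frac{120 a y^{5} e^{y} + 120 a y^{3} e^{y} + 300 a y e^{y} + 90 y^{5} e^{y} \cos{\left(\frac{3 y^{2}}{2} \right)} + 12 y^{5} e^{y^{2}} - 6 y^{4} e^{y^{2}} + 90 y^{3} e^{y} \cos{\left(\frac{3 y^{2}}{2} \right)} + 16 y^{3} e^{y} + 12 y^{3} e^{y^{2}} - 6 y^{2} e^{y^{2}} + 225 y e^{y} \cos{\left(\frac{3 y^{2}}{2} \right)} + 8 y e^{y} + 30 y e^{y^{2}} - 15 e^{y^{2}}}{12 y^{4} e^{y} + 12 y^{2} e^{y} + 30 e^{y}} = f(y).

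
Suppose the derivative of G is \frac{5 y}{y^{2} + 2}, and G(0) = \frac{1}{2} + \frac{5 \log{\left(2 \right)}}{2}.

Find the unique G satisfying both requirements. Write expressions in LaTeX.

G(y) = \frac{5 \log{\left(y^{2} + 2 \right)} + 1}{2}

G'(y) matches the chain-rule pattern g'(h)*h' with inner function h(y) = y^{2} + 2; substituting u = h(y) collapses the integral.
A general antiderivative is \frac{5 \log{\left(y^{2} + 2 \right)}}{2} + C.
The condition gives C = \frac{1}{2} + \frac{5 \log{\left(2 \right)}}{2} - (\frac{5 \log{\left(2 \right)}}{2}) = \frac{1}{2}.
So G(y) = \frac{5 \log{\left(y^{2} + 2 \right)} + 1}{2}.
Check: d/dy[\frac{5 \log{\left(y^{2} + 2 \right)} + 1}{2}] = \frac{5 y}{y^{2} + 2} = G'(y).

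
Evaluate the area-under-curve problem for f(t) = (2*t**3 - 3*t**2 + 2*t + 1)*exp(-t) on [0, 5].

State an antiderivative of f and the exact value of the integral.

Antiderivative: F(t) = (-2*t**3 - 3*t**2 - 8*t - 9)*exp(-t); value = 9 - 374*exp(-5)

Recognize the product-rule pattern: f = u'v + uv' with u = -2*t**3 - 3*t**2 - 8*t - 9, v = exp(-t), so integration by parts undoes it.
F(t) = (-2*t**3 - 3*t**2 - 8*t - 9)*exp(-t) is an antiderivative of f.
Check: d/dt[(-2*t**3 - 3*t**2 - 8*t - 9)*exp(-t)] = (2*t**3 - 3*t**2 + 2*t + 1)*exp(-t) = f(t).
F(5) = -374*exp(-5); F(0) = -9.
Integral = F(5) - F(0) = 9 - 374*exp(-5).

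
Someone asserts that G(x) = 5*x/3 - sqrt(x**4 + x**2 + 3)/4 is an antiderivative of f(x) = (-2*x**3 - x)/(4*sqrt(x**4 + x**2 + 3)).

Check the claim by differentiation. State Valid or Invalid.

Invalid: d/dx[G] - f = 5/3, which is not 0.

d/dx[G] = (-6*x**3 - 3*x + 20*sqrt(x**4 + x**2 + 3))/(12*sqrt(x**4 + x**2 + 3))
d/dx[G] - f(x) = 5/3 != 0.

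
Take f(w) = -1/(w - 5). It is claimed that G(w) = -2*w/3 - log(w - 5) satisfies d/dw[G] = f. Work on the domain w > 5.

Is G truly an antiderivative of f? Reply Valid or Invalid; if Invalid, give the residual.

d/dw[G] = (7 - 2*w)/(3*w - 15)
d/dw[G] - f(w) = -2/3 != 0.

Invalid: d/dw[G] - f = -2/3, which is not 0.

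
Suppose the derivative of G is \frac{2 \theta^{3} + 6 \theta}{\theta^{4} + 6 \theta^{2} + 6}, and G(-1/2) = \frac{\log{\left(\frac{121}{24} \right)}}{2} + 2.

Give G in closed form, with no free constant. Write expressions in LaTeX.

G'(\theta) matches the chain-rule pattern g'(h)*h' with inner function h(\theta) = \frac{2 \theta^{4}}{3} + 4 \theta^{2} + 4; substituting u = h(\theta) collapses the integral.
A general antiderivative is \frac{\log{\left(\frac{2 \theta^{4}}{3} + 4 \theta^{2} + 4 \right)}}{2} + C.
The condition gives C = \frac{\log{\left(\frac{121}{24} \right)}}{2} + 2 - (\frac{\log{\left(\frac{121}{24} \right)}}{2}) = 2.
So G(\theta) = \frac{\log{\left(\frac{2 \theta^{4}}{3} + 4 \theta^{2} + 4 \right)} + 4}{2}.
Check: d/d\theta[\frac{\log{\left(\frac{2 \theta^{4}}{3} + 4 \theta^{2} + 4 \right)} + 4}{2}] = \frac{2 \theta^{3} + 6 \theta}{\theta^{4} + 6 \theta^{2} + 6} = G'(\theta).

G(\theta) = \frac{\log{\left(\frac{2 \theta^{4}}{3} + 4 \theta^{2} + 4 \right)} + 4}{2}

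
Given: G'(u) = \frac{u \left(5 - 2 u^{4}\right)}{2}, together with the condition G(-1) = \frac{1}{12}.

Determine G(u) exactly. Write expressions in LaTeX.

G(u) = - \frac{2 u^{6} - 15 u^{2} + 12}{12}

Recover the given G'(u) by differentiating a candidate G(u); any mismatch rules it out.
A general antiderivative is - \frac{u^{6}}{6} + \frac{5 u^{2}}{4} + C.
The condition gives C = \frac{1}{12} - (\frac{13}{12}) = -1.
So G(u) = - \frac{2 u^{6} - 15 u^{2} + 12}{12}.
Check: d/du[- \frac{2 u^{6} - 15 u^{2} + 12}{12}] = - u^{5} + \frac{5 u}{2}, which equals G'(u).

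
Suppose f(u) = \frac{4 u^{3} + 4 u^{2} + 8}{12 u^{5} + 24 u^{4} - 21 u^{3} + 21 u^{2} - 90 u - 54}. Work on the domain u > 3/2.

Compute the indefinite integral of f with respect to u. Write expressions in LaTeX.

The denominator factors as 3 \left(u + 3\right) \left(2 u - 3\right) \left(2 u + 1\right) \left(u^{2} + 2\right); partial fractions split f into directly integrable pieces: \frac{8 \left(25 u + 46\right)}{5049 \left(u^{2} + 2\right)} - \frac{17}{135 \left(2 u + 1\right)} + \frac{61}{459 \left(2 u - 3\right)} - \frac{64}{1485 \left(u + 3\right)}.
Check: d/du[\frac{61 \log{\left(u - \frac{3}{2} \right)}}{918} - \frac{17 \log{\left(u + \frac{1}{2} \right)}}{270} - \frac{64 \log{\left(u + 3 \right)}}{1485} + \frac{100 \log{\left(u^{2} + 2 \right)}}{5049} + \frac{184 \sqrt{2} \operatorname{atan}{\left(\frac{\sqrt{2} u}{2} \right)}}{5049}] = \frac{4 u^{3} + 4 u^{2} + 8}{12 u^{5} + 24 u^{4} - 21 u^{3} + 21 u^{2} - 90 u - 54} = f(u).

F(u) = \frac{61 \log{\left(u - \frac{3}{2} \right)}}{918} - \frac{17 \log{\left(u + \frac{1}{2} \right)}}{270} - \frac{64 \log{\left(u + 3 \right)}}{1485} + \frac{100 \log{\left(u^{2} + 2 \right)}}{5049} + \frac{184 \sqrt{2} \operatorname{atan}{\left(\frac{\sqrt{2} u}{2} \right)}}{5049} + C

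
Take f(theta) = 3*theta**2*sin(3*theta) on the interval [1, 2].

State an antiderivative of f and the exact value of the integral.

Antiderivative: F(theta) = -theta**2*cos(3*theta) + 2*theta*sin(3*theta)/3 + 2*cos(3*theta)/9; value = -34*cos(6)/9 + 7*cos(3)/9 + 4*sin(6)/3 - 2*sin(3)/3

A candidate is checked by its d/dtheta: the result must match f(theta).
F(theta) = -theta**2*cos(3*theta) + 2*theta*sin(3*theta)/3 + 2*cos(3*theta)/9 is an antiderivative of f.
Check: d/dtheta[-theta**2*cos(3*theta) + 2*theta*sin(3*theta)/3 + 2*cos(3*theta)/9] = 3*theta**2*sin(3*theta) = f(theta).
F(2) = -34*cos(6)/9 + 4*sin(6)/3; F(1) = 2*sin(3)/3 - 7*cos(3)/9.
Integral = F(2) - F(1) = -34*cos(6)/9 + 7*cos(3)/9 + 4*sin(6)/3 - 2*sin(3)/3.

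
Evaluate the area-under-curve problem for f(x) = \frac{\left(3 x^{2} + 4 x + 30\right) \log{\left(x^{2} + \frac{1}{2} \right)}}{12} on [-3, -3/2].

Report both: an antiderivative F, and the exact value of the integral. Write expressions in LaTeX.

Antiderivative: F(x) = \frac{- 4 x^{3} - 12 x^{2} + 6 x \left(x^{2} + 2 x + 30\right) \log{\left(x^{2} + \frac{1}{2} \right)} - 354 x + 6 \log{\left(x^{2} + \frac{1}{2} \right)} + 177 \sqrt{2} \operatorname{atan}{\left(\sqrt{2} x \right)}}{72}; value = - \frac{121}{16} - \frac{59 \sqrt{2} \operatorname{atan}{\left(\frac{3 \sqrt{2}}{2} \right)}}{24} - \frac{343 \log{\left(\frac{11}{4} \right)}}{96} + \frac{59 \sqrt{2} \operatorname{atan}{\left(3 \sqrt{2} \right)}}{24} + \frac{49 \log{\left(\frac{19}{2} \right)}}{6}

Recover f(x) by differentiating a candidate F(x); any mismatch rules it out.
F(x) = \frac{- 4 x^{3} - 12 x^{2} + 6 x \left(x^{2} + 2 x + 30\right) \log{\left(x^{2} + \frac{1}{2} \right)} - 354 x + 6 \log{\left(x^{2} + \frac{1}{2} \right)} + 177 \sqrt{2} \operatorname{atan}{\left(\sqrt{2} x \right)}}{72} is an antiderivative of f.
Check: d/dx[\frac{- 4 x^{3} - 12 x^{2} + 6 x \left(x^{2} + 2 x + 30\right) \log{\left(x^{2} + \frac{1}{2} \right)} - 354 x + 6 \log{\left(x^{2} + \frac{1}{2} \right)} + 177 \sqrt{2} \operatorname{atan}{\left(\sqrt{2} x \right)}}{72}] = \frac{x^{2} \log{\left(x^{2} + \frac{1}{2} \right)}}{4} + \frac{x \log{\left(x^{2} + \frac{1}{2} \right)}}{3} + \frac{5 \log{\left(x^{2} + \frac{1}{2} \right)}}{2}, which equals f(x).
F(-3/2) = - \frac{59 \sqrt{2} \operatorname{atan}{\left(\frac{3 \sqrt{2}}{2} \right)}}{24} - \frac{343 \log{\left(\frac{11}{4} \right)}}{96} + \frac{115}{16}; F(-3) = - \frac{49 \log{\left(\frac{19}{2} \right)}}{6} - \frac{59 \sqrt{2} \operatorname{atan}{\left(3 \sqrt{2} \right)}}{24} + \frac{59}{4}.
Integral = F(-3/2) - F(-3) = - \frac{121}{16} - \frac{59 \sqrt{2} \operatorname{atan}{\left(\frac{3 \sqrt{2}}{2} \right)}}{24} - \frac{343 \log{\left(\frac{11}{4} \right)}}{96} + \frac{59 \sqrt{2} \operatorname{atan}{\left(3 \sqrt{2} \right)}}{24} + \frac{49 \log{\left(\frac{19}{2} \right)}}{6}.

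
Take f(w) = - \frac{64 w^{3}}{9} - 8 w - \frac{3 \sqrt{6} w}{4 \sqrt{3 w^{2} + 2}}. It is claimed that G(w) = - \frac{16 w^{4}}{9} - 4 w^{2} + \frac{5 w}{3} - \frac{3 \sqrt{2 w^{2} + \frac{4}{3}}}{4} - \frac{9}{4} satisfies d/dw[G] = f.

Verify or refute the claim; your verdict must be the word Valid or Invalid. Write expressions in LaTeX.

d/dw[G] = \frac{- 256 w^{3} \sqrt{3 w^{2} + 2} - 288 w \sqrt{3 w^{2} + 2} - 27 \sqrt{6} w + 60 \sqrt{3 w^{2} + 2}}{36 \sqrt{3 w^{2} + 2}}
d/dw[G] - f(w) = \frac{5}{3} != 0.

Invalid: d/dw[G] - f = \frac{5}{3}, which is not 0.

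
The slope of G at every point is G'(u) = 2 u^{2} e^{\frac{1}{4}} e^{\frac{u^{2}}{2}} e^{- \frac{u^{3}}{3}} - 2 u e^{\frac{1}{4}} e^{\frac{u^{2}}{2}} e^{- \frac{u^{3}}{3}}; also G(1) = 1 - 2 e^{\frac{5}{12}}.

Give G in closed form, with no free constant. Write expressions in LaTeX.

G(u) = 1 - 2 e^{- \frac{u^{3}}{3} + \frac{u^{2}}{2} + \frac{1}{4}}

The substitution w = - \frac{u^{3}}{3} + \frac{u^{2}}{2} + \frac{1}{4} works: G'(u) is exactly (dG/dw)*(dw/du) for that inner function.
A general antiderivative is - 2 e^{- \frac{u^{3}}{3} + \frac{u^{2}}{2} + \frac{1}{4}} + C.
The condition gives C = 1 - 2 e^{\frac{5}{12}} - (- 2 e^{\frac{5}{12}}) = 1.
So G(u) = 1 - 2 e^{- \frac{u^{3}}{3} + \frac{u^{2}}{2} + \frac{1}{4}}.
Check: d/du[1 - 2 e^{- \frac{u^{3}}{3} + \frac{u^{2}}{2} + \frac{1}{4}}] = 2 u^{2} e^{\frac{1}{4}} e^{\frac{u^{2}}{2}} e^{- \frac{u^{3}}{3}} - 2 u e^{\frac{1}{4}} e^{\frac{u^{2}}{2}} e^{- \frac{u^{3}}{3}} = G'(u).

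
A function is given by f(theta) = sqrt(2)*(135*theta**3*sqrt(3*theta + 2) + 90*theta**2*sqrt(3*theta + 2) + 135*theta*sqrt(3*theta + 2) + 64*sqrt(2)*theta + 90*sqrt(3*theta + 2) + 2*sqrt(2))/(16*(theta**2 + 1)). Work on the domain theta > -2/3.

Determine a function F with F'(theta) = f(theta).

A first test for any F(theta): its theta-derivative must equal f(theta) identically.
Check: d/dtheta[(27*sqrt(2)*theta**2*sqrt(3*theta + 2) + 36*sqrt(2)*theta*sqrt(3*theta + 2) + 12*sqrt(2)*sqrt(3*theta + 2) + 32*log(2*theta**2 + 2) + 2*atan(theta))/8] = (405*sqrt(2)*theta**4 + 540*sqrt(2)*theta**3 + 585*sqrt(2)*theta**2 + 128*theta*sqrt(3*theta + 2) + 540*sqrt(2)*theta + 4*sqrt(3*theta + 2) + 180*sqrt(2))/(16*theta**2*sqrt(3*theta + 2) + 16*sqrt(3*theta + 2)), which equals f(theta).

An antiderivative is F(theta) = (27*sqrt(2)*theta**2*sqrt(3*theta + 2) + 36*sqrt(2)*theta*sqrt(3*theta + 2) + 12*sqrt(2)*sqrt(3*theta + 2) + 32*log(2*theta**2 + 2) + 2*atan(theta))/8.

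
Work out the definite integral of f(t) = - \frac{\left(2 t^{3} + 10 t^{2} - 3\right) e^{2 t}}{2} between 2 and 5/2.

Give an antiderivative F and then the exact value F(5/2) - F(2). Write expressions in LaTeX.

Recognize the product-rule pattern: f = u'v + uv' with u = - \frac{t^{3}}{2} - \frac{7 t^{2}}{4} + \frac{7 t}{4} - \frac{1}{8}, v = e^{2 t}, so integration by parts undoes it.
F(t) = \frac{\left(- 4 t^{3} - 14 t^{2} + 14 t - 1\right) e^{2 t}}{8} is an antiderivative of f.
Check: d/dt[\frac{\left(- 4 t^{3} - 14 t^{2} + 14 t - 1\right) e^{2 t}}{8}] = - t^{3} e^{2 t} - 5 t^{2} e^{2 t} + \frac{3 e^{2 t}}{2}, which equals f(t).
F(5/2) = - \frac{29 e^{5}}{2}; F(2) = - \frac{61 e^{4}}{8}.
Integral = F(5/2) - F(2) = - \frac{29 e^{5}}{2} + \frac{61 e^{4}}{8}.

Antiderivative: F(t) = \frac{\left(- 4 t^{3} - 14 t^{2} + 14 t - 1\right) e^{2 t}}{8}; value = - \frac{29 e^{5}}{2} + \frac{61 e^{4}}{8}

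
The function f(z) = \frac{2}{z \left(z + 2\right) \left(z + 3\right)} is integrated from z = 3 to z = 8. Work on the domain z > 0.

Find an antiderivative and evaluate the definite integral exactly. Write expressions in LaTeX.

The denominator factors as z \left(z + 2\right) \left(z + 3\right); partial fractions split f into directly integrable pieces: \frac{2}{3 \left(z + 3\right)} - \frac{1}{z + 2} + \frac{1}{3 z}.
F(z) = - \frac{- \log{\left(z \right)} + 3 \log{\left(z + 2 \right)} - 2 \log{\left(z + 3 \right)}}{3} is an antiderivative of f.
Check: d/dz[- \frac{- \log{\left(z \right)} + 3 \log{\left(z + 2 \right)} - 2 \log{\left(z + 3 \right)}}{3}] = \frac{2}{z^{3} + 5 z^{2} + 6 z}, which equals f(z).
F(8) = - \log{\left(10 \right)} + \frac{\log{\left(8 \right)}}{3} + \frac{2 \log{\left(11 \right)}}{3}; F(3) = - \log{\left(5 \right)} + \frac{\log{\left(3 \right)}}{3} + \frac{2 \log{\left(6 \right)}}{3}.
Integral = F(8) - F(3) = - \log{\left(10 \right)} - \frac{2 \log{\left(6 \right)}}{3} - \frac{\log{\left(3 \right)}}{3} + \frac{\log{\left(8 \right)}}{3} + \frac{2 \log{\left(11 \right)}}{3} + \log{\left(5 \right)}.

Antiderivative: F(z) = - \frac{- \log{\left(z \right)} + 3 \log{\left(z + 2 \right)} - 2 \log{\left(z + 3 \right)}}{3}; value = - \log{\left(10 \right)} - \frac{2 \log{\left(6 \right)}}{3} - \frac{\log{\left(3 \right)}}{3} + \frac{\log{\left(8 \right)}}{3} + \frac{2 \log{\left(11 \right)}}{3} + \log{\left(5 \right)}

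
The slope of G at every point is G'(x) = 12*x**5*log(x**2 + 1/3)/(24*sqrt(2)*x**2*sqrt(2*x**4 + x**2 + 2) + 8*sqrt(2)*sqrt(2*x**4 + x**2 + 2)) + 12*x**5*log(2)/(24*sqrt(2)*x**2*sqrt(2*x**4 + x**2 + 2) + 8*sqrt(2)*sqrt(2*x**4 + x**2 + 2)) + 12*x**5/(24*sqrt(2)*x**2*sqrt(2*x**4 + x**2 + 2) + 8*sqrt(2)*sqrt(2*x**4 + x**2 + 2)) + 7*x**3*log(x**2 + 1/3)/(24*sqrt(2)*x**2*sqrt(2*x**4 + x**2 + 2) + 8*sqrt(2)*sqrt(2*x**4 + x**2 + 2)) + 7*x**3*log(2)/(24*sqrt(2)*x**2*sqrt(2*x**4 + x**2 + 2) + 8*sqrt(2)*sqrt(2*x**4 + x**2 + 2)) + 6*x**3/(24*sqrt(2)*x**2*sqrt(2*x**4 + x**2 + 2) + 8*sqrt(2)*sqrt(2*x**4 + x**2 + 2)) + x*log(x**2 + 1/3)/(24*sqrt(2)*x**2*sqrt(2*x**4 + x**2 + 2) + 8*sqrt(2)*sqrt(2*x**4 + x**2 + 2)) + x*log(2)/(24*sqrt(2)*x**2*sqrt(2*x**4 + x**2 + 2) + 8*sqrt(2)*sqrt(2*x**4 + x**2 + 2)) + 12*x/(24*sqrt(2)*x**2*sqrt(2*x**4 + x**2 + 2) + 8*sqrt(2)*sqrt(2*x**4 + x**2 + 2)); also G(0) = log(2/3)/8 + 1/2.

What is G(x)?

Recognize the product-rule pattern: G'(x) = u'v + uv' with u = sqrt(x**4 + x**2/2 + 1)/8, v = log(2*x**2 + 2/3), so integration by parts undoes it.
A general antiderivative is sqrt(x**4 + x**2/2 + 1)*log(2*x**2 + 2/3)/8 + C.
The condition gives C = log(2/3)/8 + 1/2 - (log(2/3)/8) = 1/2.
So G(x) = (sqrt(2)*sqrt(2*x**4 + x**2 + 2)*log(2*x**2 + 2/3) + 8)/16.
Check: d/dx[(sqrt(2)*sqrt(2*x**4 + x**2 + 2)*log(2*x**2 + 2/3) + 8)/16] = (12*sqrt(2)*x**5*log(x**2 + 1/3) + 12*sqrt(2)*x**5*log(2) + 12*sqrt(2)*x**5 + 7*sqrt(2)*x**3*log(x**2 + 1/3) + 7*sqrt(2)*x**3*log(2) + 6*sqrt(2)*x**3 + sqrt(2)*x*log(x**2 + 1/3) + sqrt(2)*x*log(2) + 12*sqrt(2)*x)/(48*x**2*sqrt(2*x**4 + x**2 + 2) + 16*sqrt(2*x**4 + x**2 + 2)), which equals G'(x).

G(x) = (sqrt(2)*sqrt(2*x**4 + x**2 + 2)*log(2*x**2 + 2/3) + 8)/16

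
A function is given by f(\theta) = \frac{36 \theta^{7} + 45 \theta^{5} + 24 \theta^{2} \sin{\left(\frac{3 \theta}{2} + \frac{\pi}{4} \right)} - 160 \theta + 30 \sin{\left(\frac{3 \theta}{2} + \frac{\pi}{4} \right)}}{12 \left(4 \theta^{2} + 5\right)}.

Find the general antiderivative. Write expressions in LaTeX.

F(\theta) = \frac{\theta^{6}}{8} - \frac{5 \log{\left(2 \theta^{2} + \frac{5}{2} \right)}}{3} - \frac{\cos{\left(\frac{3 \theta}{2} + \frac{\pi}{4} \right)}}{3} + C

Since d/d\theta undoes antidifferentiation here, F'(\theta) = f(\theta) is required of F(\theta).
Check: d/d\theta[\frac{\theta^{6}}{8} - \frac{5 \log{\left(2 \theta^{2} + \frac{5}{2} \right)}}{3} - \frac{\cos{\left(\frac{3 \theta}{2} + \frac{\pi}{4} \right)}}{3}] = \frac{36 \theta^{7} + 45 \theta^{5} + 24 \theta^{2} \sin{\left(\frac{3 \theta}{2} + \frac{\pi}{4} \right)} - 160 \theta + 30 \sin{\left(\frac{3 \theta}{2} + \frac{\pi}{4} \right)}}{48 \theta^{2} + 60}, which equals f(\theta).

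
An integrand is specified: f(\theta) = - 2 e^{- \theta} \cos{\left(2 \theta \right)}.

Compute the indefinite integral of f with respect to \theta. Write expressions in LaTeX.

Recover f(\theta) by differentiating a candidate F(\theta); any mismatch rules it out.
Check: d/d\theta[\frac{\left(- 4 \sin{\left(2 \theta \right)} + 2 \cos{\left(2 \theta \right)}\right) e^{- \theta}}{5}] = - 2 e^{- \theta} \cos{\left(2 \theta \right)} = f(\theta).

F(\theta) = \frac{\left(- 4 \sin{\left(2 \theta \right)} + 2 \cos{\left(2 \theta \right)}\right) e^{- \theta}}{5} + C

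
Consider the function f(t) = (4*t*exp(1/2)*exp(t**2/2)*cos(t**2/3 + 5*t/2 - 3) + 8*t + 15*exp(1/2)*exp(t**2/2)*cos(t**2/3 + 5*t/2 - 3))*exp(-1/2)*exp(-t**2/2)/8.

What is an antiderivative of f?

A first test for any F(t): its t-derivative must equal f(t) identically.
Check: d/dt[(-4*exp(-t**2/2 - 1/2) + 3*sin(t**2/3 + 5*t/2 - 3))/4] = (4*t*exp(1/2)*exp(t**2/2)*cos(t**2/3 + 5*t/2 - 3) + 8*t + 15*exp(1/2)*exp(t**2/2)*cos(t**2/3 + 5*t/2 - 3))*exp(-1/2)*exp(-t**2/2)/8 = f(t).

An antiderivative is F(t) = (-4*exp(-t**2/2 - 1/2) + 3*sin(t**2/3 + 5*t/2 - 3))/4.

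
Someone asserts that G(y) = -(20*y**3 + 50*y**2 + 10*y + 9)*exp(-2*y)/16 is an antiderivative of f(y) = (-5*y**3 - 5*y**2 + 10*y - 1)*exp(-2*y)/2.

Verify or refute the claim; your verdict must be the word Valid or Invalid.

d/dy[G] = (5*y**3 + 5*y**2 - 10*y + 1)*exp(-2*y)/2
d/dy[G] - f(y) = (5*y**3 + 5*y**2 - 10*y + 1)*exp(-2*y) != 0.

Invalid: d/dy[G] - f = (5*y**3 + 5*y**2 - 10*y + 1)*exp(-2*y), which is not 0.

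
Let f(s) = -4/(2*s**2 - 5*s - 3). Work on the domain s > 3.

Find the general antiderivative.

Factor the denominator ((s - 3)*(2*s + 1)) and decompose: f = 8/(7*(2*s + 1)) - 4/(7*(s - 3)); each piece integrates to a log, atan, or power term.
Check: d/ds[4*(-log(s - 3) + log(s + 1/2))/7] = -4/(2*s**2 - 5*s - 3) = f(s).

F(s) = 4*(-log(s - 3) + log(s + 1/2))/7 + C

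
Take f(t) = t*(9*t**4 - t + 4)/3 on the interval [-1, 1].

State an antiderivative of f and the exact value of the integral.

Antiderivative: F(t) = t**6/2 - t**3/9 + 2*t**2/3; value = -2/9

Differentiate the proposed F(t) back; it has to land on f(t) exactly.
F(t) = t**6/2 - t**3/9 + 2*t**2/3 is an antiderivative of f.
Check: d/dt[t**6/2 - t**3/9 + 2*t**2/3] = 3*t**5 - t**2/3 + 4*t/3, which equals f(t).
F(1) = 19/18; F(-1) = 23/18.
Integral = F(1) - F(-1) = -2/9.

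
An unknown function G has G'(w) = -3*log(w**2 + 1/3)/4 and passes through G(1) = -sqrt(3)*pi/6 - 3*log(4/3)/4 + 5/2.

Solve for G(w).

Any candidate G(w) must reproduce the stated G'(w) exactly.
A general antiderivative is -3*w*log(w**2 + 1/3)/4 + 3*w/2 - sqrt(3)*atan(sqrt(3)*w)/2 + C.
The condition gives C = -sqrt(3)*pi/6 - 3*log(4/3)/4 + 5/2 - (-sqrt(3)*pi/6 - 3*log(4/3)/4 + 3/2) = 1.
So G(w) = -3*w*log(w**2 + 1/3)/4 + 3*w/2 - sqrt(3)*atan(sqrt(3)*w)/2 + 1.
Check: d/dw[-3*w*log(w**2 + 1/3)/4 + 3*w/2 - sqrt(3)*atan(sqrt(3)*w)/2 + 1] = -3*log(w**2 + 1/3)/4 = G'(w).

G(w) = -3*w*log(w**2 + 1/3)/4 + 3*w/2 - sqrt(3)*atan(sqrt(3)*w)/2 + 1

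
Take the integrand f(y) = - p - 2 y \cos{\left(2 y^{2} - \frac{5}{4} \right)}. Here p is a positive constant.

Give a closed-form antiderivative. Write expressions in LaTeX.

An antiderivative is F(y) = - p y - \frac{\sin{\left(2 y^{2} - \frac{5}{4} \right)}}{2}.

A first test for any F(y): its y-derivative must equal f(y) identically.
Check: d/dy[- p y - \frac{\sin{\left(2 y^{2} - \frac{5}{4} \right)}}{2}] = - p - 2 y \cos{\left(2 y^{2} - \frac{5}{4} \right)} = f(y).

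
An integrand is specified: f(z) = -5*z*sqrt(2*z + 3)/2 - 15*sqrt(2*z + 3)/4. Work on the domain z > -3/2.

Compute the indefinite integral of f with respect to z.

Integrate term by term and add the pieces.
Check: d/dz[-z**2*sqrt(2*z + 3) - 3*z*sqrt(2*z + 3) - 9*sqrt(2*z + 3)/4] = (-20*z**2 - 60*z - 45)/(4*sqrt(2*z + 3)), which equals f(z).

F(z) = -z**2*sqrt(2*z + 3) - 3*z*sqrt(2*z + 3) - 9*sqrt(2*z + 3)/4 + C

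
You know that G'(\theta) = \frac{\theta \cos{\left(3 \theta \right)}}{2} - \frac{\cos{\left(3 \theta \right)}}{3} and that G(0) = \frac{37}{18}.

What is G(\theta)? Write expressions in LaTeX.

G(\theta) = \frac{\theta \sin{\left(3 \theta \right)}}{6} - \frac{\sin{\left(3 \theta \right)}}{9} + \frac{\cos{\left(3 \theta \right)}}{18} + 2

The integrand splits into summands that can be handled one at a time.
A general antiderivative is \frac{\theta \sin{\left(3 \theta \right)}}{6} - \frac{\sin{\left(3 \theta \right)}}{9} + \frac{\cos{\left(3 \theta \right)}}{18} + C.
The condition gives C = \frac{37}{18} - (\frac{1}{18}) = 2.
So G(\theta) = \frac{\theta \sin{\left(3 \theta \right)}}{6} - \frac{\sin{\left(3 \theta \right)}}{9} + \frac{\cos{\left(3 \theta \right)}}{18} + 2.
Check: d/d\theta[\frac{\theta \sin{\left(3 \theta \right)}}{6} - \frac{\sin{\left(3 \theta \right)}}{9} + \frac{\cos{\left(3 \theta \right)}}{18} + 2] = \frac{\theta \cos{\left(3 \theta \right)}}{2} - \frac{\cos{\left(3 \theta \right)}}{3} = G'(\theta).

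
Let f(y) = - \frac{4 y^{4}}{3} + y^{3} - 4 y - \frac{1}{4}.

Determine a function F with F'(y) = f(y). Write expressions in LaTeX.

An antiderivative is F(y) = - \frac{4 y^{5}}{15} + \frac{y^{4}}{4} - 2 y^{2} - \frac{y}{4}.

The integrand splits into summands that can be handled one at a time.
Check: d/dy[- \frac{4 y^{5}}{15} + \frac{y^{4}}{4} - 2 y^{2} - \frac{y}{4}] = - \frac{4 y^{4}}{3} + y^{3} - 4 y - \frac{1}{4} = f(y).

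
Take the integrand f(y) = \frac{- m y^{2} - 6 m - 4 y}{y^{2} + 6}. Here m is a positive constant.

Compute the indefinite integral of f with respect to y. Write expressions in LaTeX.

Any candidate F(y) must reproduce f(y) exactly when differentiated.
Check: d/dy[- m y - 2 \log{\left(y^{2} + 6 \right)}] = \frac{- m y^{2} - 6 m - 4 y}{y^{2} + 6} = f(y).

F(y) = - m y - 2 \log{\left(y^{2} + 6 \right)} + C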